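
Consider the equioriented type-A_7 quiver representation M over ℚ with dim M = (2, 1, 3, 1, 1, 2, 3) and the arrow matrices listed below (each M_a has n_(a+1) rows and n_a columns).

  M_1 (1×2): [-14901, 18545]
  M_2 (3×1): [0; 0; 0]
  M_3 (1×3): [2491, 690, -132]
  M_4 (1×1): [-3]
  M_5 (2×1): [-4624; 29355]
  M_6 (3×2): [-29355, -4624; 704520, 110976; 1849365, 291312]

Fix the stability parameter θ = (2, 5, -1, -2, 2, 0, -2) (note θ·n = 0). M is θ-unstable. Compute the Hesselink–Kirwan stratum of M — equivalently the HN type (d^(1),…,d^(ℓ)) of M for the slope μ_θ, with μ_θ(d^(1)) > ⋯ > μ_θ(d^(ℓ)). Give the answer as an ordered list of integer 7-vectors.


Interval decomposition of M: I[1,1], I[1,2], I[3,3]^2, I[3,6], I[6,7], I[7,7]^2.
HN type (ℓ=6): μ^(1)=5; μ^(2)=2; μ^(3)=1; μ^(4)=-1; μ^(5)=-3/2; μ^(6)=-2

((0, 1, 0, 0, 0, 0, 0); (2, 0, 0, 0, 0, 0, 0); (0, 0, 0, 0, 1, 1, 0); (0, 0, 2, 0, 0, 1, 1); (0, 0, 1, 1, 0, 0, 0); (0, 0, 0, 0, 0, 0, 2))


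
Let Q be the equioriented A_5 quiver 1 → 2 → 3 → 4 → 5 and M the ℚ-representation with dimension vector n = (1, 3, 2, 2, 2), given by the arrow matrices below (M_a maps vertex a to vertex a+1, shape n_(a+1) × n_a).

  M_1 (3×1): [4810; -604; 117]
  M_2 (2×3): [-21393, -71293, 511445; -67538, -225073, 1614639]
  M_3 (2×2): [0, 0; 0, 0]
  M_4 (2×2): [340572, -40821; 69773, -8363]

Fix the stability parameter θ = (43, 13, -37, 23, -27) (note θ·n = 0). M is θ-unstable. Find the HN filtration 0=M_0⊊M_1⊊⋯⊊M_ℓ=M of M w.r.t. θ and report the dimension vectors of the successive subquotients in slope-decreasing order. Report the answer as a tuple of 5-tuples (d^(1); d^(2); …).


Barcode: M ≅ I[1,3], I[2,2], I[2,3], I[4,5]^2. HN layers by μ_θ (4 steps, strictly decreasing):
  μ^(1)=13; μ^(2)=19/3; μ^(3)=-2; μ^(4)=-12

((0, 1, 0, 0, 0); (1, 1, 1, 0, 0); (0, 0, 0, 2, 2); (0, 1, 1, 0, 0))


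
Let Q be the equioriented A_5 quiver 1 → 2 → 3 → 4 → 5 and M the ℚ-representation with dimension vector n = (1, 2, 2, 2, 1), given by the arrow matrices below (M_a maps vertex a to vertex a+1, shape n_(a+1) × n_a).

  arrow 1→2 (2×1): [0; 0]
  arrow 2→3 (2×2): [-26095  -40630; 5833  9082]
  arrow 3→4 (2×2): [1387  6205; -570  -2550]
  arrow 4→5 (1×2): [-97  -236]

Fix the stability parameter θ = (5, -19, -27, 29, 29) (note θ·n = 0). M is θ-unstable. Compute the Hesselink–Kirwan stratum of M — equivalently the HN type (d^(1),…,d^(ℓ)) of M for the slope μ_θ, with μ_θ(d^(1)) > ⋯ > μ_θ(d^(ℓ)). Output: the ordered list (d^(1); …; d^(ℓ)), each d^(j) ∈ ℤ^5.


Barcode: M ≅ I[1,1], I[2,2], I[2,3], I[3,5], I[4,4]. HN layers by μ_θ (5 steps, strictly decreasing):
  μ^(1)=29; μ^(2)=5; μ^(3)=-19; μ^(4)=-23; μ^(5)=-27

((0, 0, 0, 2, 1); (1, 0, 0, 0, 0); (0, 1, 0, 0, 0); (0, 1, 1, 0, 0); (0, 0, 1, 0, 0))


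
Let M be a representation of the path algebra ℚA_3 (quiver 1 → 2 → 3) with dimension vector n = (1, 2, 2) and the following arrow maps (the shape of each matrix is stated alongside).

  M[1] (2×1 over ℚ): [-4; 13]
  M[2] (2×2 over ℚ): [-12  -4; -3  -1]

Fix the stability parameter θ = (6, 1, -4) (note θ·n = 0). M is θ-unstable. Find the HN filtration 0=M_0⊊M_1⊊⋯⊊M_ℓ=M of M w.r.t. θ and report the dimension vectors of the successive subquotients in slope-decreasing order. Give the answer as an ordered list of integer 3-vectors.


Interval decomposition of M: I[1,3], I[2,2], I[3,3].
HN type (ℓ=2): μ^(1)=1; μ^(2)=-4

((1, 2, 1); (0, 0, 1))


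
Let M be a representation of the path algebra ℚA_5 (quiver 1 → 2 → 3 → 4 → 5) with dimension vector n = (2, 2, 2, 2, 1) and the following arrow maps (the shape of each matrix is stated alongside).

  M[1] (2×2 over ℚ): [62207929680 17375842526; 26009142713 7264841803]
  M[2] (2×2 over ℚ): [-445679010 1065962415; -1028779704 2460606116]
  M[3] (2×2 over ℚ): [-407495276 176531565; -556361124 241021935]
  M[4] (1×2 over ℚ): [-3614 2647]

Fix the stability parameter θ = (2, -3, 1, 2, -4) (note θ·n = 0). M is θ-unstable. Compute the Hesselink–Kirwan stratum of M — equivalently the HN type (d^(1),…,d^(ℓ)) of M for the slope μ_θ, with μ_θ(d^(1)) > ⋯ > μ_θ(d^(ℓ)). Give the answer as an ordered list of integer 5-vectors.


Interval decomposition of M: I[1,2], I[1,3], I[3,5], I[4,4].
HN type (ℓ=4): μ^(1)=2; μ^(2)=1; μ^(3)=-1/3; μ^(4)=-1/2

((0, 0, 0, 1, 0); (0, 0, 1, 0, 0); (0, 0, 1, 1, 1); (2, 2, 0, 0, 0))


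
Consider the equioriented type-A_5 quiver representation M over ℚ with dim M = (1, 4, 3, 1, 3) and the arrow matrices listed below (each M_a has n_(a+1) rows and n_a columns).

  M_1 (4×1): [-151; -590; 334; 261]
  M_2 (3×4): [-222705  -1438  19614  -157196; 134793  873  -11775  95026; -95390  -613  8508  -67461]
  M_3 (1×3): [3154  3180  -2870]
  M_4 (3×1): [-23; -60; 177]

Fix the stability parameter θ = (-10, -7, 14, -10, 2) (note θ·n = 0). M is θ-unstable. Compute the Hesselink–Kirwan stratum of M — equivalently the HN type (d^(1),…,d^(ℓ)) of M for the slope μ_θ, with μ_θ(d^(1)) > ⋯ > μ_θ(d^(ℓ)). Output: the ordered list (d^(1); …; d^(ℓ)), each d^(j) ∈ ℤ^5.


Interval decomposition of M: I[1,3], I[2,2], I[2,3], I[2,5], I[5,5]^2.
HN type (ℓ=4): μ^(1)=14; μ^(2)=2; μ^(3)=-7; μ^(4)=-10

((0, 0, 2, 0, 0); (0, 0, 1, 1, 3); (0, 4, 0, 0, 0); (1, 0, 0, 0, 0))


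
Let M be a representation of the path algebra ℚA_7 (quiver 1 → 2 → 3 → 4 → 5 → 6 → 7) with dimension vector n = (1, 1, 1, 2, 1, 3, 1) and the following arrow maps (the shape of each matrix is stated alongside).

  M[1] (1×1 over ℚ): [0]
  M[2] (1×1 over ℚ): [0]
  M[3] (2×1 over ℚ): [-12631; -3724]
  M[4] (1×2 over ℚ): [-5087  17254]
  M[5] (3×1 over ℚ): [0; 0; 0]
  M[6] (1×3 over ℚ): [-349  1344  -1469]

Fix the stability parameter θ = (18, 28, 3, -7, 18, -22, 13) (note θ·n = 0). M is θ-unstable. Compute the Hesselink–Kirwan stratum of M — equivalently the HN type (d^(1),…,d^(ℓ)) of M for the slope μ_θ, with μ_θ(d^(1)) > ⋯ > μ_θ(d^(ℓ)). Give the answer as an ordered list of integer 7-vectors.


Interval decomposition of M: I[1,1], I[2,2], I[3,5], I[4,4], I[6,6]^2, I[6,7].
HN type (ℓ=6): μ^(1)=28; μ^(2)=18; μ^(3)=13; μ^(4)=-2; μ^(5)=-7; μ^(6)=-22

((0, 1, 0, 0, 0, 0, 0); (1, 0, 0, 0, 1, 0, 0); (0, 0, 0, 0, 0, 0, 1); (0, 0, 1, 1, 0, 0, 0); (0, 0, 0, 1, 0, 0, 0); (0, 0, 0, 0, 0, 3, 0))


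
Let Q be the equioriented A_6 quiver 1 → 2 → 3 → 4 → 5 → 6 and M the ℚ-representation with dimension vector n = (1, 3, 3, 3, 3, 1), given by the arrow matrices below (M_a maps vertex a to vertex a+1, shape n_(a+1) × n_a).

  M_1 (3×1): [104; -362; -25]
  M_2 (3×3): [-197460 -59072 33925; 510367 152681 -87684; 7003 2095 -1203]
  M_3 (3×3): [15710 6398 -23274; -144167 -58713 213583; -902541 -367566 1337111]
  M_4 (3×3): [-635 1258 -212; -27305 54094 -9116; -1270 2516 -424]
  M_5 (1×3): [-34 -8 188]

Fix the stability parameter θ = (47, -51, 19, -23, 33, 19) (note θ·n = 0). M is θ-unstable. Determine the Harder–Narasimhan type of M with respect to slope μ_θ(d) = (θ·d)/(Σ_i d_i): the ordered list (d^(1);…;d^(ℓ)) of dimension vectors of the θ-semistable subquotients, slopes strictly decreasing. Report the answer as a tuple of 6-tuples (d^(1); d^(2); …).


Via rank(M_{q-1}∘⋯∘M_p): M ≅ I[1,6], I[2,4]^2, I[5,5]^2.
μ_θ-semistable layers: μ^(1)=33; μ^(2)=26; μ^(3)=-2; μ^(4)=-51

((0, 0, 0, 0, 2, 0); (0, 0, 0, 0, 1, 1); (1, 1, 3, 3, 0, 0); (0, 2, 0, 0, 0, 0))


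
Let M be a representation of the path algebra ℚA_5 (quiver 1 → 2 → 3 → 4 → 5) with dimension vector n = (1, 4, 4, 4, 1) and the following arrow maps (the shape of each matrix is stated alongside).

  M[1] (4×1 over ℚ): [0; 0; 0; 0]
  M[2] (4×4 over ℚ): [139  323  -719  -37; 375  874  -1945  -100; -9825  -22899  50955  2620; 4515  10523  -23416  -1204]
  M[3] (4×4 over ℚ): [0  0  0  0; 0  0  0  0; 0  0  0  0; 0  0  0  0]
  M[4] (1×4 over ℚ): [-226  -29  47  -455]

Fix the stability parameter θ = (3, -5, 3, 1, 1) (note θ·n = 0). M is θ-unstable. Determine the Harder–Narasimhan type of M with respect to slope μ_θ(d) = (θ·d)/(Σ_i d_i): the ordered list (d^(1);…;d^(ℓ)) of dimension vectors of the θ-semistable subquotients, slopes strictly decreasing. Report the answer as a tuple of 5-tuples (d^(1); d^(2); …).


Interval decomposition of M: I[1,1], I[2,3]^4, I[4,4]^3, I[4,5].
HN type (ℓ=3): μ^(1)=3; μ^(2)=1; μ^(3)=-5

((1, 0, 4, 0, 0); (0, 0, 0, 4, 1); (0, 4, 0, 0, 0))


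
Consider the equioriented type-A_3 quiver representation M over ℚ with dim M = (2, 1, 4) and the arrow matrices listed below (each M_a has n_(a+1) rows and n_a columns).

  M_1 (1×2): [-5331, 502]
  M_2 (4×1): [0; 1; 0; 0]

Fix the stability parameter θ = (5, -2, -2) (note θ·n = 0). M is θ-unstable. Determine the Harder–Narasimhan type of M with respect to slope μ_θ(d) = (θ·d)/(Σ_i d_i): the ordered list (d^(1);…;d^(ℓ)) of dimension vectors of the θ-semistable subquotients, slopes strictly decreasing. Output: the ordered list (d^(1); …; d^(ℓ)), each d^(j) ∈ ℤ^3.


Via rank(M_{q-1}∘⋯∘M_p): M ≅ I[1,1], I[1,3], I[3,3]^3.
μ_θ-semistable layers: μ^(1)=5; μ^(2)=1/3; μ^(3)=-2

((1, 0, 0); (1, 1, 1); (0, 0, 3))


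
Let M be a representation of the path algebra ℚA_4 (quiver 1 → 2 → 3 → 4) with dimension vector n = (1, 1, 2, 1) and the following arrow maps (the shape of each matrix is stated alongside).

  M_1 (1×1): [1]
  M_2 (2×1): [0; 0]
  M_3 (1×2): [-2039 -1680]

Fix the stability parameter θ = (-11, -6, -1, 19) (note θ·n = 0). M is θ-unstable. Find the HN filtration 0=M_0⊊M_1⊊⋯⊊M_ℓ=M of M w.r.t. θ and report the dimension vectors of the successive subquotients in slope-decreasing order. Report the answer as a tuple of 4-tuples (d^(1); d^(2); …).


Interval decomposition of M: I[1,2], I[3,3], I[3,4].
HN type (ℓ=4): μ^(1)=19; μ^(2)=-1; μ^(3)=-6; μ^(4)=-11

((0, 0, 0, 1); (0, 0, 2, 0); (0, 1, 0, 0); (1, 0, 0, 0))


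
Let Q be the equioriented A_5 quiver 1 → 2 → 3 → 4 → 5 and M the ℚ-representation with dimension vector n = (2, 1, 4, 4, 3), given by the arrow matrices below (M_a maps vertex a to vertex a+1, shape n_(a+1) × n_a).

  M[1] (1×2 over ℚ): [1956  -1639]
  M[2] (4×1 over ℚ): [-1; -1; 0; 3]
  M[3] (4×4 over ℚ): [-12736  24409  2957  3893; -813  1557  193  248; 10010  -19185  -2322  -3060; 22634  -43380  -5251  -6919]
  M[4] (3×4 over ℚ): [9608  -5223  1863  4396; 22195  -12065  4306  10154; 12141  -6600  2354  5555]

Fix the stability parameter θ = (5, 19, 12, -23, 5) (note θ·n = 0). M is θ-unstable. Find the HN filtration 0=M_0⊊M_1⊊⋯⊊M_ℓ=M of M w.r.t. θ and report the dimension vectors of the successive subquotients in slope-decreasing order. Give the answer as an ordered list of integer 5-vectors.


Barcode: M ≅ I[1,1], I[1,5], I[3,4], I[3,5]^2. HN layers by μ_θ (3 steps, strictly decreasing):
  μ^(1)=5; μ^(2)=13/4; μ^(3)=-11/2

((1, 0, 0, 0, 3); (1, 1, 1, 1, 0); (0, 0, 3, 3, 0))


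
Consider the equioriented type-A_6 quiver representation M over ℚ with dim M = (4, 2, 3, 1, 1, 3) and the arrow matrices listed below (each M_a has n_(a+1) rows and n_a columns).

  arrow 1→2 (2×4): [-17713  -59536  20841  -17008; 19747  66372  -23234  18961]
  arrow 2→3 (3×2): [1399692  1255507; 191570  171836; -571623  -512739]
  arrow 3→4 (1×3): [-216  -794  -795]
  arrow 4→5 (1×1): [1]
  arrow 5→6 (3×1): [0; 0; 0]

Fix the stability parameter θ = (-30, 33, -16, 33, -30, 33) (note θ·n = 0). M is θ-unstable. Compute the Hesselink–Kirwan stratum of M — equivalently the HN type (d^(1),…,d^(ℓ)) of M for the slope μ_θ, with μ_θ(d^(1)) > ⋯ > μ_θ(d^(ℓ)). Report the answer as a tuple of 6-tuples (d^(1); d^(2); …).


Via rank(M_{q-1}∘⋯∘M_p): M ≅ I[1,1]^2, I[1,3], I[1,5], I[3,3], I[6,6]^3.
μ_θ-semistable layers: μ^(1)=33; μ^(2)=17/2; μ^(3)=5; μ^(4)=-16; μ^(5)=-30

((0, 0, 0, 0, 0, 3); (0, 1, 1, 0, 0, 0); (0, 1, 1, 1, 1, 0); (0, 0, 1, 0, 0, 0); (4, 0, 0, 0, 0, 0))


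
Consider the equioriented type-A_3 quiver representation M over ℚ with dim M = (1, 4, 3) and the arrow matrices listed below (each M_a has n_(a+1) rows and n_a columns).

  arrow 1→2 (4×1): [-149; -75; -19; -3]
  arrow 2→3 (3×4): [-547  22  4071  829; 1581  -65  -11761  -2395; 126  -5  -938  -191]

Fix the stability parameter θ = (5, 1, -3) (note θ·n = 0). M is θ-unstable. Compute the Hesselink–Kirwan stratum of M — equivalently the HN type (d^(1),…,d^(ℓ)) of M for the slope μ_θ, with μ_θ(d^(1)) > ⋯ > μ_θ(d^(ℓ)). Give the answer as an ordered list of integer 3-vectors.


Barcode: M ≅ I[1,3], I[2,2], I[2,3]^2. HN layers by μ_θ (2 steps, strictly decreasing):
  μ^(1)=1; μ^(2)=-1

((1, 2, 1); (0, 2, 2))


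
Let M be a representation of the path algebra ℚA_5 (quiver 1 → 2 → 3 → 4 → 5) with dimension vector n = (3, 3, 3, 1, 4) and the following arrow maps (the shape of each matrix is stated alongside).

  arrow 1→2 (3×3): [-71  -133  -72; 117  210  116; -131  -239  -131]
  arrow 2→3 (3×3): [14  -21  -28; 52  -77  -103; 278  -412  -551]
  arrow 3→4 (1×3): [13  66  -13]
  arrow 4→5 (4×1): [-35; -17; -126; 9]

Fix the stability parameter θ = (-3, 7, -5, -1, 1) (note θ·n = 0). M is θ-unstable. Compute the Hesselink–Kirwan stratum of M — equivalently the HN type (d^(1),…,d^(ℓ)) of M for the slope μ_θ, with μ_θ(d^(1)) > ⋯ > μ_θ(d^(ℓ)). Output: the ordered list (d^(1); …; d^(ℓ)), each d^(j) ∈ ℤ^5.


Barcode: M ≅ I[1,2], I[1,3], I[1,5], I[3,3], I[5,5]^3. HN layers by μ_θ (5 steps, strictly decreasing):
  μ^(1)=7; μ^(2)=1; μ^(3)=1/3; μ^(4)=-3; μ^(5)=-5

((0, 1, 0, 0, 0); (0, 1, 1, 0, 4); (0, 1, 1, 1, 0); (3, 0, 0, 0, 0); (0, 0, 1, 0, 0))


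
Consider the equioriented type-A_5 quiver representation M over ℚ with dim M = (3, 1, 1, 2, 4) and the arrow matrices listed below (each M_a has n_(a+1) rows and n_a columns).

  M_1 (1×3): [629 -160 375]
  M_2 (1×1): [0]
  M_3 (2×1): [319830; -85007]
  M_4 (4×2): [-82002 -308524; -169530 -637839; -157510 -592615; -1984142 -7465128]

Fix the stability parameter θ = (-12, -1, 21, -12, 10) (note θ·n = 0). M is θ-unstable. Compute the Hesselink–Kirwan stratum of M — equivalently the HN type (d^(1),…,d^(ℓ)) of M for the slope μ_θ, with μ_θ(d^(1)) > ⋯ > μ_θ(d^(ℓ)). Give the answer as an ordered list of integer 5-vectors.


Interval decomposition of M: I[1,1]^2, I[1,2], I[3,5], I[4,5], I[5,5]^2.
HN type (ℓ=4): μ^(1)=10; μ^(2)=9/2; μ^(3)=-1; μ^(4)=-12

((0, 0, 0, 0, 4); (0, 0, 1, 1, 0); (0, 1, 0, 0, 0); (3, 0, 0, 1, 0))


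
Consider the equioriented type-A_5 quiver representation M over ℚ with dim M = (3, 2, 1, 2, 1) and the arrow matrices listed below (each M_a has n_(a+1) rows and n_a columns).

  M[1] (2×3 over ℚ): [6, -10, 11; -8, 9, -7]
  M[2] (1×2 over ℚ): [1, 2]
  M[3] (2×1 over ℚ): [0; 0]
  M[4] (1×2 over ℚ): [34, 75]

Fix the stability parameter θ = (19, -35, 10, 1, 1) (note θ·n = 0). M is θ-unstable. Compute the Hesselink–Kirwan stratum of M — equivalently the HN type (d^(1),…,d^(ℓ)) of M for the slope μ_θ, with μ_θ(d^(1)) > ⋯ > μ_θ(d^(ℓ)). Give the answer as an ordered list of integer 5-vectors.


Interval decomposition of M: I[1,1], I[1,2], I[1,3], I[4,4], I[4,5].
HN type (ℓ=4): μ^(1)=19; μ^(2)=10; μ^(3)=1; μ^(4)=-8

((1, 0, 0, 0, 0); (0, 0, 1, 0, 0); (0, 0, 0, 2, 1); (2, 2, 0, 0, 0))


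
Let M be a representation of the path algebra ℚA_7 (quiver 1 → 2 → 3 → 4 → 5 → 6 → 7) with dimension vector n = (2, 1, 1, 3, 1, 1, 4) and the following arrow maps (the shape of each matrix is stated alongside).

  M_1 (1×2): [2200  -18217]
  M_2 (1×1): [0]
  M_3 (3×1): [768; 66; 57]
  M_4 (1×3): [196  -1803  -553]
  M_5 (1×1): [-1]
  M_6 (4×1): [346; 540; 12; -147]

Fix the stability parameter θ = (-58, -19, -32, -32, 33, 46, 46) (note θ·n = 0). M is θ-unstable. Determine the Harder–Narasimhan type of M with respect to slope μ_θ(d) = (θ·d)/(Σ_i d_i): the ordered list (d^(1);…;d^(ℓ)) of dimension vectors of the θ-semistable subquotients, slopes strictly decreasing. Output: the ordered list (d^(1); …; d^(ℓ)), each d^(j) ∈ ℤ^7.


Interval decomposition of M: I[1,1], I[1,2], I[3,7], I[4,4]^2, I[7,7]^3.
HN type (ℓ=5): μ^(1)=46; μ^(2)=33; μ^(3)=-19; μ^(4)=-32; μ^(5)=-58

((0, 0, 0, 0, 0, 1, 4); (0, 0, 0, 0, 1, 0, 0); (0, 1, 0, 0, 0, 0, 0); (0, 0, 1, 3, 0, 0, 0); (2, 0, 0, 0, 0, 0, 0))


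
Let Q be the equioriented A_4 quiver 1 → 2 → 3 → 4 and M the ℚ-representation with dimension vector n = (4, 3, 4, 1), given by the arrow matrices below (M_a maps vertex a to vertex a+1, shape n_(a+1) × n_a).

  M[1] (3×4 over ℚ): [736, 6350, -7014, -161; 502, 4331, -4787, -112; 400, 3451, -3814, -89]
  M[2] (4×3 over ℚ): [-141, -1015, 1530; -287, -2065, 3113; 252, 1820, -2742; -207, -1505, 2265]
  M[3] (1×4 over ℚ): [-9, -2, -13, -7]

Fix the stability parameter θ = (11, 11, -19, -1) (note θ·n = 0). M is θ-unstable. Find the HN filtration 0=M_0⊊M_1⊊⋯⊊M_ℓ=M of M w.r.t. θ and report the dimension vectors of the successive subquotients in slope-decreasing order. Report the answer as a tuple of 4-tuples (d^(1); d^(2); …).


Interval decomposition of M: I[1,1], I[1,2], I[1,3], I[1,4], I[3,3]^2.
HN type (ℓ=4): μ^(1)=11; μ^(2)=1; μ^(3)=1/2; μ^(4)=-19

((2, 1, 0, 0); (1, 1, 1, 0); (1, 1, 1, 1); (0, 0, 2, 0))


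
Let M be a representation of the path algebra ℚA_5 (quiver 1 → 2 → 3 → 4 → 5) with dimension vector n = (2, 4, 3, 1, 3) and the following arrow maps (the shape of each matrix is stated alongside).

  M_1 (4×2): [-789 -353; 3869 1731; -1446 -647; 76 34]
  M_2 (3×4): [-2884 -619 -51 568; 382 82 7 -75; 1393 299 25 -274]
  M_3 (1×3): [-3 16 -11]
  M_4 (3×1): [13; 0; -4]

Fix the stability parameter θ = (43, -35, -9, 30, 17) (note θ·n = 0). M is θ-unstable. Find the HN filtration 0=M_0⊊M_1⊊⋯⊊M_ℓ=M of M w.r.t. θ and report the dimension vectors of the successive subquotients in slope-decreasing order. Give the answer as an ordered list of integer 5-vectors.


Interval decomposition of M: I[1,3], I[1,5], I[2,2], I[2,3], I[5,5]^2.
HN type (ℓ=5): μ^(1)=47/2; μ^(2)=17; μ^(3)=-1/3; μ^(4)=-9; μ^(5)=-35

((0, 0, 0, 1, 1); (0, 0, 0, 0, 2); (2, 2, 2, 0, 0); (0, 0, 1, 0, 0); (0, 2, 0, 0, 0))


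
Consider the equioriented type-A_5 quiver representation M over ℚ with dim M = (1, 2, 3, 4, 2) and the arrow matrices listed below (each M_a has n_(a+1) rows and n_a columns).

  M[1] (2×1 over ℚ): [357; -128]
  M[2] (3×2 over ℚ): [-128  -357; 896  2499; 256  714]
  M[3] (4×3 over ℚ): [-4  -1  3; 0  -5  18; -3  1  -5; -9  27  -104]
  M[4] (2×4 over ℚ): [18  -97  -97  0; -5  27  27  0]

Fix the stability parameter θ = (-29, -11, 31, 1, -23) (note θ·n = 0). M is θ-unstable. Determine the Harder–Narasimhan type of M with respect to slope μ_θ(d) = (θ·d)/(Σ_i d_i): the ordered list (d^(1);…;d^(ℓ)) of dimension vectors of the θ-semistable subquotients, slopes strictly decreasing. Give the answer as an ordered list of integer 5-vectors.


Barcode: M ≅ I[1,2], I[2,5], I[3,4], I[3,5], I[4,4]. HN layers by μ_θ (5 steps, strictly decreasing):
  μ^(1)=16; μ^(2)=3; μ^(3)=1; μ^(4)=-11; μ^(5)=-29

((0, 0, 1, 1, 0); (0, 0, 2, 2, 2); (0, 0, 0, 1, 0); (0, 2, 0, 0, 0); (1, 0, 0, 0, 0))


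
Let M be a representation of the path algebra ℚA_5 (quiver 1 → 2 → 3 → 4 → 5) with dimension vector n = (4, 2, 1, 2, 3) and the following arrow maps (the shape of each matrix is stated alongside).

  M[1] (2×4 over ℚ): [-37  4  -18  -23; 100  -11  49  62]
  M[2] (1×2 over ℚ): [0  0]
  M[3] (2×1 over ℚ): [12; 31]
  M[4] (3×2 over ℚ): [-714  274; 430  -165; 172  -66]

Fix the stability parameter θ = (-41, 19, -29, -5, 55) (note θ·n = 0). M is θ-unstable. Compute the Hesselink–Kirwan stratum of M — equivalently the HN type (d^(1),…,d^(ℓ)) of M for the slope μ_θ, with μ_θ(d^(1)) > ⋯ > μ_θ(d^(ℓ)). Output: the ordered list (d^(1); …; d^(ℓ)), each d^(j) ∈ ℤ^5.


Via rank(M_{q-1}∘⋯∘M_p): M ≅ I[1,1]^2, I[1,2]^2, I[3,5], I[4,5], I[5,5].
μ_θ-semistable layers: μ^(1)=55; μ^(2)=19; μ^(3)=-5; μ^(4)=-29; μ^(5)=-41

((0, 0, 0, 0, 3); (0, 2, 0, 0, 0); (0, 0, 0, 2, 0); (0, 0, 1, 0, 0); (4, 0, 0, 0, 0))


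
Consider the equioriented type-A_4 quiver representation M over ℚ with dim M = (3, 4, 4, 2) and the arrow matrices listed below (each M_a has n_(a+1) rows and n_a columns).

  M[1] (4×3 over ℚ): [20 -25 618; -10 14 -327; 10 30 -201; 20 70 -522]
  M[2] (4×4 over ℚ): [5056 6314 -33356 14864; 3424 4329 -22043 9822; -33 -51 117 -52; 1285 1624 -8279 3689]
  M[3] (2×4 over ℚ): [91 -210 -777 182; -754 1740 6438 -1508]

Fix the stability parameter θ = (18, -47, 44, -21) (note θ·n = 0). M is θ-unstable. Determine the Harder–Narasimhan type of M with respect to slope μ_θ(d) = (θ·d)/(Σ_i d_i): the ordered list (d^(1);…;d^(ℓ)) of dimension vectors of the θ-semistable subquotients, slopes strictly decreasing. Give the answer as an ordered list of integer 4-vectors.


Via rank(M_{q-1}∘⋯∘M_p): M ≅ I[1,1], I[1,3], I[1,4], I[2,3]^2, I[4,4].
μ_θ-semistable layers: μ^(1)=44; μ^(2)=18; μ^(3)=23/2; μ^(4)=-29/2; μ^(5)=-21; μ^(6)=-47

((0, 0, 3, 0); (1, 0, 0, 0); (0, 0, 1, 1); (2, 2, 0, 0); (0, 0, 0, 1); (0, 2, 0, 0))


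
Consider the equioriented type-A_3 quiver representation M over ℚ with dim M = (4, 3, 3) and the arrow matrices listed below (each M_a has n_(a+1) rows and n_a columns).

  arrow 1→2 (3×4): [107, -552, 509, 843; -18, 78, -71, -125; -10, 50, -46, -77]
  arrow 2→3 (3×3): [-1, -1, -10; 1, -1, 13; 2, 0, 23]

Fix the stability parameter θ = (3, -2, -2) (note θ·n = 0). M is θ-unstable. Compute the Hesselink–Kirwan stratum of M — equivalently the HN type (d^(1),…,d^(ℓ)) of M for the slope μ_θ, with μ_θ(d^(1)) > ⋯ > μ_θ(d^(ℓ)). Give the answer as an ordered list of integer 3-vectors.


Barcode: M ≅ I[1,1], I[1,2], I[1,3]^2, I[3,3]. HN layers by μ_θ (4 steps, strictly decreasing):
  μ^(1)=3; μ^(2)=1/2; μ^(3)=-1/3; μ^(4)=-2

((1, 0, 0); (1, 1, 0); (2, 2, 2); (0, 0, 1))


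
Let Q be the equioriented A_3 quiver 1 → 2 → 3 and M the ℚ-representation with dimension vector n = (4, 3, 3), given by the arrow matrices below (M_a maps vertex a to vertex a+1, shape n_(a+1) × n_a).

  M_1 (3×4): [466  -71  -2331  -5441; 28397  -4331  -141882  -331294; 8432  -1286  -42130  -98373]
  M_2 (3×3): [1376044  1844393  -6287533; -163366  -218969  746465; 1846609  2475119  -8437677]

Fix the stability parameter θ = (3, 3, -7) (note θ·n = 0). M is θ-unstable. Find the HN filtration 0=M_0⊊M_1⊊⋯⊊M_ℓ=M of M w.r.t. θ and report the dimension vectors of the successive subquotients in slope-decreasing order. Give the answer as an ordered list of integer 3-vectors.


Via rank(M_{q-1}∘⋯∘M_p): M ≅ I[1,1], I[1,2], I[1,3]^2, I[3,3].
μ_θ-semistable layers: μ^(1)=3; μ^(2)=-1/3; μ^(3)=-7

((2, 1, 0); (2, 2, 2); (0, 0, 1))


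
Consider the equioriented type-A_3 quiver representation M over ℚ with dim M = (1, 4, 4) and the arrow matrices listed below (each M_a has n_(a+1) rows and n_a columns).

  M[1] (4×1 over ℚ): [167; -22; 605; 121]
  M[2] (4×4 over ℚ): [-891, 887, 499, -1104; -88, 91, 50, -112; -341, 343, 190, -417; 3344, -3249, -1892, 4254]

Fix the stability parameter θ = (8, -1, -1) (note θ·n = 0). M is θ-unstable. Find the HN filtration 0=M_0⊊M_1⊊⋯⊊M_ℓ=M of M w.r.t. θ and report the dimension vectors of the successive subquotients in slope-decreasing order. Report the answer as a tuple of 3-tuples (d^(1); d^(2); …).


Via rank(M_{q-1}∘⋯∘M_p): M ≅ I[1,2], I[2,3]^3, I[3,3].
μ_θ-semistable layers: μ^(1)=7/2; μ^(2)=-1

((1, 1, 0); (0, 3, 4))


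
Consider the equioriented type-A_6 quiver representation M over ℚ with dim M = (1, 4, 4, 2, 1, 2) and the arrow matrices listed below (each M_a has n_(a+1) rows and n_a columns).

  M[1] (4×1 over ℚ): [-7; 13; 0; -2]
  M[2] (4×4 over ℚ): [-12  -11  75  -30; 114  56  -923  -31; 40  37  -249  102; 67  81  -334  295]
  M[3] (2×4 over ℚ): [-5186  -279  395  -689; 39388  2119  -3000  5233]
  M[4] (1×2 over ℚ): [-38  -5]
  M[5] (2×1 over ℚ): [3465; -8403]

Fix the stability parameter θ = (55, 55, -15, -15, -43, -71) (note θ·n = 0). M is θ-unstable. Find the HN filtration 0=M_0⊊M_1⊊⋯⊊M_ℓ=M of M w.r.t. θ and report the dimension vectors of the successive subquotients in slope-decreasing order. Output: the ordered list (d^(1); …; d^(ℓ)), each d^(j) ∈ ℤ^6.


Via rank(M_{q-1}∘⋯∘M_p): M ≅ I[1,4], I[2,2], I[2,3], I[2,6], I[3,3], I[6,6].
μ_θ-semistable layers: μ^(1)=55; μ^(2)=20; μ^(3)=-15; μ^(4)=-89/5; μ^(5)=-71

((0, 1, 0, 0, 0, 0); (1, 2, 2, 1, 0, 0); (0, 0, 1, 0, 0, 0); (0, 1, 1, 1, 1, 1); (0, 0, 0, 0, 0, 1))


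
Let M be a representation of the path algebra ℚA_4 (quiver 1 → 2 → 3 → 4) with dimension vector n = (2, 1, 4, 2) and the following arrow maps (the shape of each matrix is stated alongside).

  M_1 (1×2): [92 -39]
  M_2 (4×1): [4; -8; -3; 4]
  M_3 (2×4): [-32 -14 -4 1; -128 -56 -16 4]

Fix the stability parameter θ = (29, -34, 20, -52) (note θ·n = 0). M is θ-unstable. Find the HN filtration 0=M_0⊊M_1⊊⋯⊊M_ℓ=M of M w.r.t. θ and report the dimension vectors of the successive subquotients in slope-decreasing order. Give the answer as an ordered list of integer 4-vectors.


Barcode: M ≅ I[1,1], I[1,3], I[3,3]^2, I[3,4], I[4,4]. HN layers by μ_θ (5 steps, strictly decreasing):
  μ^(1)=29; μ^(2)=20; μ^(3)=-5/2; μ^(4)=-16; μ^(5)=-52

((1, 0, 0, 0); (0, 0, 3, 0); (1, 1, 0, 0); (0, 0, 1, 1); (0, 0, 0, 1))


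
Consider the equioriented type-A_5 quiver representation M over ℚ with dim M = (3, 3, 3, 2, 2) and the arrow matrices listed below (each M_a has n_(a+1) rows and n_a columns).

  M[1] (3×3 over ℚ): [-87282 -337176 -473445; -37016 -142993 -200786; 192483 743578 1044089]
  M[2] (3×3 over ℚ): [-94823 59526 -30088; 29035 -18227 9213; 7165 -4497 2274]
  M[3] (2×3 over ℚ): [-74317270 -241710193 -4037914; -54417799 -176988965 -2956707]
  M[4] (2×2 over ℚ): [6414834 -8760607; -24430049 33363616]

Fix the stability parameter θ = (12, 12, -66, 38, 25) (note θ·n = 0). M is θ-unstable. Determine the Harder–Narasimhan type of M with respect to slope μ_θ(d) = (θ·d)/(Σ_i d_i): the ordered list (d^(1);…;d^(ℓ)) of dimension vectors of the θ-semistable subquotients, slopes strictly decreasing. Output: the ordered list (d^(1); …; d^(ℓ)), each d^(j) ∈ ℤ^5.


Interval decomposition of M: I[1,3], I[1,5]^2.
HN type (ℓ=2): μ^(1)=63/2; μ^(2)=-14

((0, 0, 0, 2, 2); (3, 3, 3, 0, 0))


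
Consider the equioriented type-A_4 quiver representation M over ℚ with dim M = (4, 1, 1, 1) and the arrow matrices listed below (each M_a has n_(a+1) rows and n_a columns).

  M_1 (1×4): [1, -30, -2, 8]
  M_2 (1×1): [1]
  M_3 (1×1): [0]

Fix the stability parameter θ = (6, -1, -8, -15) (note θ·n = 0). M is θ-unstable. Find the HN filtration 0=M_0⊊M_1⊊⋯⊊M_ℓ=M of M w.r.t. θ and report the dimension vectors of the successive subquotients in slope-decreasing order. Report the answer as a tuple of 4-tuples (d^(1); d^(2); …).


Interval decomposition of M: I[1,1]^3, I[1,3], I[4,4].
HN type (ℓ=3): μ^(1)=6; μ^(2)=-1; μ^(3)=-15

((3, 0, 0, 0); (1, 1, 1, 0); (0, 0, 0, 1))


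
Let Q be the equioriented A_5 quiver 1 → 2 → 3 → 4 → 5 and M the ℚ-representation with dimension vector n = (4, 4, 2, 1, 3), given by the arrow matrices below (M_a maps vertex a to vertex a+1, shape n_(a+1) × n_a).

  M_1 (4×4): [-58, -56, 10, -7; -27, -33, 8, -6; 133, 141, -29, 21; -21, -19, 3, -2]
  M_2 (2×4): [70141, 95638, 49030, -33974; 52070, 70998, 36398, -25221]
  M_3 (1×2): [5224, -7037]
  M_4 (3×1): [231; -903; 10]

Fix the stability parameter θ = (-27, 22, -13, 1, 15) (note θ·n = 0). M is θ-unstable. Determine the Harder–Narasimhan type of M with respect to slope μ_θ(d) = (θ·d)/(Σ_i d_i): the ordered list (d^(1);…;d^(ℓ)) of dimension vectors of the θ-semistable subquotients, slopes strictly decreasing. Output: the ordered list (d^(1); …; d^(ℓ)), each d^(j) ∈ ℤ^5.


Via rank(M_{q-1}∘⋯∘M_p): M ≅ I[1,1], I[1,2], I[1,3], I[1,5], I[2,2], I[5,5]^2.
μ_θ-semistable layers: μ^(1)=22; μ^(2)=15; μ^(3)=9/2; μ^(4)=10/3; μ^(5)=-27

((0, 2, 0, 0, 0); (0, 0, 0, 0, 3); (0, 1, 1, 0, 0); (0, 1, 1, 1, 0); (4, 0, 0, 0, 0))


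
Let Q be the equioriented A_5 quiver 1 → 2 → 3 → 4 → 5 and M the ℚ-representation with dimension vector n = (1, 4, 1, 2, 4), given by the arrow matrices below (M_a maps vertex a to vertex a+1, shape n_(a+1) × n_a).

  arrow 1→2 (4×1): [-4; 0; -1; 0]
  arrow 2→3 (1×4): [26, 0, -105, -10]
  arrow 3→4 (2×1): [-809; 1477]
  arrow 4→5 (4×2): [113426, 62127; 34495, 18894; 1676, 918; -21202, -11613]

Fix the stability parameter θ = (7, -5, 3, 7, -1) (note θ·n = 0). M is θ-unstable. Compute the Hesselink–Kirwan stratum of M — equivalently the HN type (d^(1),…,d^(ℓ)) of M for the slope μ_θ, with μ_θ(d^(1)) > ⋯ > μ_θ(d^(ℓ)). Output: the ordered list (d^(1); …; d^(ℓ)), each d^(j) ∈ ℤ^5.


Barcode: M ≅ I[1,5], I[2,2]^3, I[4,5], I[5,5]^2. HN layers by μ_θ (4 steps, strictly decreasing):
  μ^(1)=3; μ^(2)=1; μ^(3)=-1; μ^(4)=-5

((0, 0, 1, 2, 2); (1, 1, 0, 0, 0); (0, 0, 0, 0, 2); (0, 3, 0, 0, 0))


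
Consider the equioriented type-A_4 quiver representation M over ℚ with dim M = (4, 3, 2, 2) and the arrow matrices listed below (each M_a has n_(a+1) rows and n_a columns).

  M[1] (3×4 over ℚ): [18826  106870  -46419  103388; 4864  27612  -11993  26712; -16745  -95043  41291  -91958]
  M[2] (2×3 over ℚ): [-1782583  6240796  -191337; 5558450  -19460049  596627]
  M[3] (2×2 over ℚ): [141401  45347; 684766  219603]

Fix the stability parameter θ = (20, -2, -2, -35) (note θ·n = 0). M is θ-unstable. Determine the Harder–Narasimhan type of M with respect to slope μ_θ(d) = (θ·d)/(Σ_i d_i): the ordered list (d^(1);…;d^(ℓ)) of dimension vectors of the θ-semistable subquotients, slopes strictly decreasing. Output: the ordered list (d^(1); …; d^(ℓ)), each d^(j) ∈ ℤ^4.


Via rank(M_{q-1}∘⋯∘M_p): M ≅ I[1,1], I[1,2], I[1,4]^2.
μ_θ-semistable layers: μ^(1)=20; μ^(2)=9; μ^(3)=-19/4

((1, 0, 0, 0); (1, 1, 0, 0); (2, 2, 2, 2))


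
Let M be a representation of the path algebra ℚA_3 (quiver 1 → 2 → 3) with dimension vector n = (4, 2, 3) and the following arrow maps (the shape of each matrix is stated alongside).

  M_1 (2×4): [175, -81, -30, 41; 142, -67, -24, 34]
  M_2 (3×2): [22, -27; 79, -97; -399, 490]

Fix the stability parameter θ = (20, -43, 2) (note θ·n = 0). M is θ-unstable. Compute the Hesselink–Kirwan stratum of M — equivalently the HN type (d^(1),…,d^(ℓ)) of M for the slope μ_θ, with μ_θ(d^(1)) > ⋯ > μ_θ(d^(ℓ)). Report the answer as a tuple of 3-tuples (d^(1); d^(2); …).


Interval decomposition of M: I[1,1]^2, I[1,3]^2, I[3,3].
HN type (ℓ=3): μ^(1)=20; μ^(2)=2; μ^(3)=-23/2

((2, 0, 0); (0, 0, 3); (2, 2, 0))


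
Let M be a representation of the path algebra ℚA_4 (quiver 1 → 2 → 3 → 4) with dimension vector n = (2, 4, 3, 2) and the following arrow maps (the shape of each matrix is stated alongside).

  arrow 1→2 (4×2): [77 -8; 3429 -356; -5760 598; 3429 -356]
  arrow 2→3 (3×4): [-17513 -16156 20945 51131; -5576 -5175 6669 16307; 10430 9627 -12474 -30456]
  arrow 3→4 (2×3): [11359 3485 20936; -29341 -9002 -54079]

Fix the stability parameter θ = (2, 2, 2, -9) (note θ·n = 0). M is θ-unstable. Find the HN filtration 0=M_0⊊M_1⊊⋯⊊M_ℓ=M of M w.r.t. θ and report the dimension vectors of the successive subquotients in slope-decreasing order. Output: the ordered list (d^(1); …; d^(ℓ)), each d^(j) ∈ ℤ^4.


Interval decomposition of M: I[1,4]^2, I[2,2], I[2,3].
HN type (ℓ=2): μ^(1)=2; μ^(2)=-3/4

((0, 2, 1, 0); (2, 2, 2, 2))


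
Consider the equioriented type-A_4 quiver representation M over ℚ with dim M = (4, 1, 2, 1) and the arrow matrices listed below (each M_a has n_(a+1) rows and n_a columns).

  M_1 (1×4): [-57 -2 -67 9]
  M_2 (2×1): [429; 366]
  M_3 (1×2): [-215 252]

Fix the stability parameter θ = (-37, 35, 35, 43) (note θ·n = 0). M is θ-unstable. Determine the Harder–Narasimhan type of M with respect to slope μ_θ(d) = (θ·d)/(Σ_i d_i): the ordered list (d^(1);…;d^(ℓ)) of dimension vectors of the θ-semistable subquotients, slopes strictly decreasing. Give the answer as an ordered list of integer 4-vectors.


Interval decomposition of M: I[1,1]^3, I[1,4], I[3,3].
HN type (ℓ=3): μ^(1)=43; μ^(2)=35; μ^(3)=-37

((0, 0, 0, 1); (0, 1, 2, 0); (4, 0, 0, 0))


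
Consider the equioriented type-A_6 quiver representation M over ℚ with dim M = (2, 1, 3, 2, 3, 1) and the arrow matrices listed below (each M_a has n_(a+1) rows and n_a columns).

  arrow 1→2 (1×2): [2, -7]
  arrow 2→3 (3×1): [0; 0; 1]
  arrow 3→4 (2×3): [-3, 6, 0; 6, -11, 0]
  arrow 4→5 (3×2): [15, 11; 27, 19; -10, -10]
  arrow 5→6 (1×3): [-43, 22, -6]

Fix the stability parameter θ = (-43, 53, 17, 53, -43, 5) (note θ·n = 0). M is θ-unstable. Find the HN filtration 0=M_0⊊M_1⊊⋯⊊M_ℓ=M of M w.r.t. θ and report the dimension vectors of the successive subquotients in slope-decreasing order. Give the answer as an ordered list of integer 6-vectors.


Interval decomposition of M: I[1,1], I[1,3], I[3,5], I[3,6], I[5,5].
HN type (ℓ=4): μ^(1)=35; μ^(2)=9; μ^(3)=8; μ^(4)=-43

((0, 1, 1, 0, 0, 0); (0, 0, 1, 1, 1, 0); (0, 0, 1, 1, 1, 1); (2, 0, 0, 0, 1, 0))


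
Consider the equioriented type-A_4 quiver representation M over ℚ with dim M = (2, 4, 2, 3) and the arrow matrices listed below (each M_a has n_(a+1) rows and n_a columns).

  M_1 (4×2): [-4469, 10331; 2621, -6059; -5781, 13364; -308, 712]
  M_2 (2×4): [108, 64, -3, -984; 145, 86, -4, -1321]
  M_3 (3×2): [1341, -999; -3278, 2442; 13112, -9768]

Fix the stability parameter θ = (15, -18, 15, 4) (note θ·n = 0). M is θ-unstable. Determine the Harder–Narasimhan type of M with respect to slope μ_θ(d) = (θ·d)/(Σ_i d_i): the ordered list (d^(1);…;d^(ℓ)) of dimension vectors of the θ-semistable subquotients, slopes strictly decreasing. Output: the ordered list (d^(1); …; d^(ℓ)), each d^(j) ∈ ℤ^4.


Barcode: M ≅ I[1,3], I[1,4], I[2,2]^2, I[4,4]^2. HN layers by μ_θ (5 steps, strictly decreasing):
  μ^(1)=15; μ^(2)=19/2; μ^(3)=4; μ^(4)=-3/2; μ^(5)=-18

((0, 0, 1, 0); (0, 0, 1, 1); (0, 0, 0, 2); (2, 2, 0, 0); (0, 2, 0, 0))


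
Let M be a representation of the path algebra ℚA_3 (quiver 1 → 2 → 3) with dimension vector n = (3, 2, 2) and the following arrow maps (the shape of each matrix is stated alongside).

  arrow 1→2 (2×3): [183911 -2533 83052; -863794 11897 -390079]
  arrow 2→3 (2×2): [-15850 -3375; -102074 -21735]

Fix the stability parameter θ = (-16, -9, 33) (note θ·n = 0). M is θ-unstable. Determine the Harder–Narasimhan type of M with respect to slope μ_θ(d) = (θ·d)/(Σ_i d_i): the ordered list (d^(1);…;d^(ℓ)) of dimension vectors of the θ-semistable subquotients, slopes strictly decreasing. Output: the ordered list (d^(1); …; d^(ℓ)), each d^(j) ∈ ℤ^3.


Barcode: M ≅ I[1,1], I[1,2], I[1,3], I[3,3]. HN layers by μ_θ (3 steps, strictly decreasing):
  μ^(1)=33; μ^(2)=-9; μ^(3)=-16

((0, 0, 2); (0, 2, 0); (3, 0, 0))


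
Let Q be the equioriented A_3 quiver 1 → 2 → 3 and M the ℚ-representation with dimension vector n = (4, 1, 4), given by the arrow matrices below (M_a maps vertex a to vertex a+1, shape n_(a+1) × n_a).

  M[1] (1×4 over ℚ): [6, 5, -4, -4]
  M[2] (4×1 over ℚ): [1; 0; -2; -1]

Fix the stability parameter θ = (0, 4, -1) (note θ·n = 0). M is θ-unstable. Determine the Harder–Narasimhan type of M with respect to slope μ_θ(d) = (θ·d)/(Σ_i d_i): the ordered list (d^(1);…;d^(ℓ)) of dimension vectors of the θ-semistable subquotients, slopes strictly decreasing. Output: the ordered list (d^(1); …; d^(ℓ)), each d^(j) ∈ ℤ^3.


Barcode: M ≅ I[1,1]^3, I[1,3], I[3,3]^3. HN layers by μ_θ (3 steps, strictly decreasing):
  μ^(1)=3/2; μ^(2)=0; μ^(3)=-1

((0, 1, 1); (4, 0, 0); (0, 0, 3))


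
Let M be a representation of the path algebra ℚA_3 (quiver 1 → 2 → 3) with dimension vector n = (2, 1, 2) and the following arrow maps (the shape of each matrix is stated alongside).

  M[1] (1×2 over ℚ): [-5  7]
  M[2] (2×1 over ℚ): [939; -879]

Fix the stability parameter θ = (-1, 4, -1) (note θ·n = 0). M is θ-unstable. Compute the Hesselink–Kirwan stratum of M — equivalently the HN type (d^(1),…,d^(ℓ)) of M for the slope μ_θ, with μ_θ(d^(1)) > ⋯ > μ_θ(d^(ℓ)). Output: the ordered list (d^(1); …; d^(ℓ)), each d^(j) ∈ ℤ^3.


Interval decomposition of M: I[1,1], I[1,3], I[3,3].
HN type (ℓ=2): μ^(1)=3/2; μ^(2)=-1

((0, 1, 1); (2, 0, 1))


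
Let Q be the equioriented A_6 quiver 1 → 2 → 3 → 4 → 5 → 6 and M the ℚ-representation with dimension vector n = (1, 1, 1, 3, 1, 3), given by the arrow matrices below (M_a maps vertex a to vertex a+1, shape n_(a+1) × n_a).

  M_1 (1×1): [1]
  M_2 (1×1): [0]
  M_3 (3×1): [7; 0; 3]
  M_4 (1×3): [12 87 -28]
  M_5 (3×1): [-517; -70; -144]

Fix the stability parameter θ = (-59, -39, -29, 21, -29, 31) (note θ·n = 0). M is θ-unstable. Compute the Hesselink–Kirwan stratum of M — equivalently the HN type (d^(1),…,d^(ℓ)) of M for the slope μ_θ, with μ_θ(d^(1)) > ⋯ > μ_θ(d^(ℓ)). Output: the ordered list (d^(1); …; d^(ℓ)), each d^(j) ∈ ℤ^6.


Barcode: M ≅ I[1,2], I[3,4], I[4,4], I[4,6], I[6,6]^2. HN layers by μ_θ (6 steps, strictly decreasing):
  μ^(1)=31; μ^(2)=21; μ^(3)=-4; μ^(4)=-29; μ^(5)=-39; μ^(6)=-59

((0, 0, 0, 0, 0, 3); (0, 0, 0, 2, 0, 0); (0, 0, 0, 1, 1, 0); (0, 0, 1, 0, 0, 0); (0, 1, 0, 0, 0, 0); (1, 0, 0, 0, 0, 0))


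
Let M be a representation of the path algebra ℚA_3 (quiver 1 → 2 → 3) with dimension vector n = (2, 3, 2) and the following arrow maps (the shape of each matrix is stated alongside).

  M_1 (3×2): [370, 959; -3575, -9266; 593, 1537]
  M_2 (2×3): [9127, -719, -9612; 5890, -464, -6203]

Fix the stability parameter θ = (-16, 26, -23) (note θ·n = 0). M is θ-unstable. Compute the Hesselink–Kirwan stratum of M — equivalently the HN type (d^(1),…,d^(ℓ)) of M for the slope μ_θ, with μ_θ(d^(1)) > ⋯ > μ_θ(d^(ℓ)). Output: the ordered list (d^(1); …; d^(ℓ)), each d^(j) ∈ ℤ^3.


Barcode: M ≅ I[1,3]^2, I[2,2]. HN layers by μ_θ (3 steps, strictly decreasing):
  μ^(1)=26; μ^(2)=3/2; μ^(3)=-16

((0, 1, 0); (0, 2, 2); (2, 0, 0))


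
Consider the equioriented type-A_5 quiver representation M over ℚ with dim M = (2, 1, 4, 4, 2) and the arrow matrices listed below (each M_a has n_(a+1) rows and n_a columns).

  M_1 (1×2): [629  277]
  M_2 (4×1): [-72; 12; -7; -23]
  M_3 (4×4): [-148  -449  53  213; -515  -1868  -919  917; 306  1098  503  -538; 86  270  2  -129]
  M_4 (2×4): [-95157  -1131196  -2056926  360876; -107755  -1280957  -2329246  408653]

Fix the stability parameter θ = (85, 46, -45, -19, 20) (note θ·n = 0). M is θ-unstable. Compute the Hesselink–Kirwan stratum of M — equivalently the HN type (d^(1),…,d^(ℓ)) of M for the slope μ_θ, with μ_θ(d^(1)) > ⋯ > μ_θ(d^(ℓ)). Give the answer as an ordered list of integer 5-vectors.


Barcode: M ≅ I[1,1], I[1,5], I[3,4]^2, I[3,5]. HN layers by μ_θ (5 steps, strictly decreasing):
  μ^(1)=85; μ^(2)=20; μ^(3)=67/4; μ^(4)=-19; μ^(5)=-45

((1, 0, 0, 0, 0); (0, 0, 0, 0, 2); (1, 1, 1, 1, 0); (0, 0, 0, 3, 0); (0, 0, 3, 0, 0))


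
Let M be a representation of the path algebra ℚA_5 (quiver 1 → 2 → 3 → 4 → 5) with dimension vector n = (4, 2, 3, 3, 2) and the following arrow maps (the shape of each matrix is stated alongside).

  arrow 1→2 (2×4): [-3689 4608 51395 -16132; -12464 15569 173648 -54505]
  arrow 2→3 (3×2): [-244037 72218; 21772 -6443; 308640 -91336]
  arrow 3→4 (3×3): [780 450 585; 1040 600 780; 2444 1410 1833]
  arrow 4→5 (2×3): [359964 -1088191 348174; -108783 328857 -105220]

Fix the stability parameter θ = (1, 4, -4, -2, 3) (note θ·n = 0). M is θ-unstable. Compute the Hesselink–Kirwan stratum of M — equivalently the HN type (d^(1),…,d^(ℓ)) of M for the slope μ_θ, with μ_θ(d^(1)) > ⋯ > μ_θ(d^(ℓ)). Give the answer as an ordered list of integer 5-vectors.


Via rank(M_{q-1}∘⋯∘M_p): M ≅ I[1,1]^2, I[1,3], I[1,5], I[3,3], I[4,4], I[4,5].
μ_θ-semistable layers: μ^(1)=3; μ^(2)=1; μ^(3)=1/3; μ^(4)=-1/4; μ^(5)=-2; μ^(6)=-4

((0, 0, 0, 0, 2); (2, 0, 0, 0, 0); (1, 1, 1, 0, 0); (1, 1, 1, 1, 0); (0, 0, 0, 2, 0); (0, 0, 1, 0, 0))
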